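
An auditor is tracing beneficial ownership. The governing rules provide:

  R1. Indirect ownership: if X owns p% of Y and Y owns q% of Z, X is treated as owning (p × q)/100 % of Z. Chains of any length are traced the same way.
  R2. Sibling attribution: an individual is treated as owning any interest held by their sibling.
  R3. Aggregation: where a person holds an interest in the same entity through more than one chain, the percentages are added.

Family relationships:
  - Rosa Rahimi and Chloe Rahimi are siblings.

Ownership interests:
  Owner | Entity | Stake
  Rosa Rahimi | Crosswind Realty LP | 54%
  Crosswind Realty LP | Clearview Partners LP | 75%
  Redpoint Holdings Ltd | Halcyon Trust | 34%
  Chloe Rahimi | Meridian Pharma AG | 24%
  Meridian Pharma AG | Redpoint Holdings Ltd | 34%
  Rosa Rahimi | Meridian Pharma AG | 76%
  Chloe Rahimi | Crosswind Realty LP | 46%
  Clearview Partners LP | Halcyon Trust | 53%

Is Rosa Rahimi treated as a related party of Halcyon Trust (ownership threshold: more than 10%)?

By sibling attribution (R2), Rosa Rahimi is treated as also owning Chloe Rahimi's interest in Meridian Pharma AG, giving 76% + 24% = 100%.
By sibling attribution (R2), Rosa Rahimi is treated as also owning Chloe Rahimi's interest in Crosswind Realty LP, giving 54% + 46% = 100%.
Chain via Meridian Pharma AG → Redpoint Holdings Ltd (R1): 100% × 34% × 34% = 11.56% of Halcyon Trust.
Chain via Crosswind Realty LP → Clearview Partners LP (R1): 100% × 75% × 53% = 39.75% of Halcyon Trust.
Aggregating (R3): 11.56% + 39.75% = 51.31%.
51.31% exceeds the 10% threshold, so Rosa is a related party to Halcyon Trust.

Yes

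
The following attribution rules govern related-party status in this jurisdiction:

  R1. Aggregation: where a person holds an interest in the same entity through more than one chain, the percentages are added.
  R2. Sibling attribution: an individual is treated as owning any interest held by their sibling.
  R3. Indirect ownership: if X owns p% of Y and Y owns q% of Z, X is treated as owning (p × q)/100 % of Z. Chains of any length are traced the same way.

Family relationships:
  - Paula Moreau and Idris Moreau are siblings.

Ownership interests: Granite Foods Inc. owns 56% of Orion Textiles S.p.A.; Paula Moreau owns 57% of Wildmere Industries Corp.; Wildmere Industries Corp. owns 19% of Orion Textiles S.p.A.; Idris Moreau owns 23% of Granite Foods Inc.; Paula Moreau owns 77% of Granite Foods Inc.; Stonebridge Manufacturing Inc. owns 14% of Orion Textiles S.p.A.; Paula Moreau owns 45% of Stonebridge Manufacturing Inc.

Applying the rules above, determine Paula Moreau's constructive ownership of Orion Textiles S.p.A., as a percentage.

73.13%

By sibling attribution (R2), Paula Moreau is treated as also owning Idris Moreau's interest in Granite Foods Inc, giving 77% + 23% = 100%.
Chain via Granite Foods Inc. (R3): 100% × 56% = 56% of Orion Textiles S.p.A.
Chain via Wildmere Industries Corp. (R3): 57% × 19% = 10.83% of Orion Textiles S.p.A.
Chain via Stonebridge Manufacturing Inc. (R3): 45% × 14% = 6.3% of Orion Textiles S.p.A.
Aggregating (R1): 56% + 10.83% + 6.3% = 73.13%.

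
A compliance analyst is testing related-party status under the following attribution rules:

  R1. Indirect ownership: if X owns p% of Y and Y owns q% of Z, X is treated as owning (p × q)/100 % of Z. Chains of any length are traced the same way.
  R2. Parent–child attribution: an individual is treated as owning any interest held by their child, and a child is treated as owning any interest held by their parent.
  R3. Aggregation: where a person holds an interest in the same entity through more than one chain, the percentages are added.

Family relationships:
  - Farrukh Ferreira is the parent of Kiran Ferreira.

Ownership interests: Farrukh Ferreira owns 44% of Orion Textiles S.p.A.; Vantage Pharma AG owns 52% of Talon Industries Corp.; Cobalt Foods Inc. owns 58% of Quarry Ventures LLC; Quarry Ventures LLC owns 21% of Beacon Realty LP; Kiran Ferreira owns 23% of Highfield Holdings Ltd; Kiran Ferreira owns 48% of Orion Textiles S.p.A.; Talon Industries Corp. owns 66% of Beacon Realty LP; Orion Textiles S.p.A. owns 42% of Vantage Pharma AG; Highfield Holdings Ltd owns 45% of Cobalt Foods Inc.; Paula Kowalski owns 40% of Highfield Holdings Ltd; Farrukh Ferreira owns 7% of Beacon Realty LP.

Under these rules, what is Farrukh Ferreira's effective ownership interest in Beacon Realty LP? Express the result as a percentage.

By parent–child attribution (R2), Farrukh Ferreira is treated as also owning Kiran Ferreira's interest in Orion Textiles S.p.A, giving 44% + 48% = 92%.
By parent–child attribution (R2), Farrukh Ferreira is treated as owning Kiran Ferreira's 23% interest in Highfield Holdings Ltd.
Chain via Orion Textiles S.p.A. → Vantage Pharma AG → Talon Industries Corp. (R1): 92% × 42% × 52% × 66% = 13.261248% of Beacon Realty LP.
Direct interest in Beacon Realty LP: 7%.
Chain via Highfield Holdings Ltd → Cobalt Foods Inc. → Quarry Ventures LLC (R1): 23% × 45% × 58% × 21% = 1.26063% of Beacon Realty LP.
Aggregating (R3): 13.261248% + 7% + 1.26063% = 21.521878%.

21.521878%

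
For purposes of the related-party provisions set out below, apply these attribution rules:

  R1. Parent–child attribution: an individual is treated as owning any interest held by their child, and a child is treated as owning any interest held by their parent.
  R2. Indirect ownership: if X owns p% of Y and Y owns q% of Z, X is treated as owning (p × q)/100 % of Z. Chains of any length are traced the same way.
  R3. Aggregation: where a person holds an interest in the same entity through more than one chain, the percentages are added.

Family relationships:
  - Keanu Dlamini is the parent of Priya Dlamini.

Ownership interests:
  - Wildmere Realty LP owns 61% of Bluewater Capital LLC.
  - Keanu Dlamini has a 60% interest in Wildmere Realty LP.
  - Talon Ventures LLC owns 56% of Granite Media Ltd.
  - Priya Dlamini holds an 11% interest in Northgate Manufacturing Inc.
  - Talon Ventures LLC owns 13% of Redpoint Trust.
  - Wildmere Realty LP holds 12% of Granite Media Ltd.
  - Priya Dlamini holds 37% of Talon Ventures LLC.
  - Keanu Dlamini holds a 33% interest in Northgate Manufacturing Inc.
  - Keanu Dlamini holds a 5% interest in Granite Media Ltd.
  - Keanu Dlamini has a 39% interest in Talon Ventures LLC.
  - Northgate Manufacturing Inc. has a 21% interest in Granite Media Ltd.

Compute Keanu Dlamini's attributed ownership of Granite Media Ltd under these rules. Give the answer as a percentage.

By parent–child attribution (R1), Keanu Dlamini is treated as also owning Priya Dlamini's interest in Northgate Manufacturing Inc, giving 33% + 11% = 44%.
By parent–child attribution (R1), Keanu Dlamini is treated as also owning Priya Dlamini's interest in Talon Ventures LLC, giving 39% + 37% = 76%.
Chain via Northgate Manufacturing Inc. (R2): 44% × 21% = 9.24% of Granite Media Ltd.
Chain via Wildmere Realty LP (R2): 60% × 12% = 7.2% of Granite Media Ltd.
Chain via Talon Ventures LLC (R2): 76% × 56% = 42.56% of Granite Media Ltd.
Direct interest in Granite Media Ltd: 5%.
Aggregating (R3): 9.24% + 7.2% + 42.56% + 5% = 64%.

64%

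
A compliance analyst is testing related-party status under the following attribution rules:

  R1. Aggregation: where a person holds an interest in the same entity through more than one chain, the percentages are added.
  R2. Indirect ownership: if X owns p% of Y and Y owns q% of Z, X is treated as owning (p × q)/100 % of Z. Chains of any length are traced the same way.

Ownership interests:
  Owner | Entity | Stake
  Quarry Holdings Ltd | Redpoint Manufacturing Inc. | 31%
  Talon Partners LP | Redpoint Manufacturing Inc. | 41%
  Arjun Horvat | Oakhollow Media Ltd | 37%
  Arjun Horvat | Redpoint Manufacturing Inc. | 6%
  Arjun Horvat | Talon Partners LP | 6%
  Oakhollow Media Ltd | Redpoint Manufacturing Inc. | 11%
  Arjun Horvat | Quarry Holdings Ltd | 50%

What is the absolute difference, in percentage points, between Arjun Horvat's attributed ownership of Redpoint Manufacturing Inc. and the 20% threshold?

8.03

Chain via Talon Partners LP (R2): 6% × 41% = 2.46% of Redpoint Manufacturing Inc.
Chain via Oakhollow Media Ltd (R2): 37% × 11% = 4.07% of Redpoint Manufacturing Inc.
Chain via Quarry Holdings Ltd (R2): 50% × 31% = 15.5% of Redpoint Manufacturing Inc.
Direct interest in Redpoint Manufacturing Inc: 6%.
Aggregating (R1): 2.46% + 4.07% + 15.5% + 6% = 28.03%.
28.03% exceeds the 20% threshold by 8.03 percentage points.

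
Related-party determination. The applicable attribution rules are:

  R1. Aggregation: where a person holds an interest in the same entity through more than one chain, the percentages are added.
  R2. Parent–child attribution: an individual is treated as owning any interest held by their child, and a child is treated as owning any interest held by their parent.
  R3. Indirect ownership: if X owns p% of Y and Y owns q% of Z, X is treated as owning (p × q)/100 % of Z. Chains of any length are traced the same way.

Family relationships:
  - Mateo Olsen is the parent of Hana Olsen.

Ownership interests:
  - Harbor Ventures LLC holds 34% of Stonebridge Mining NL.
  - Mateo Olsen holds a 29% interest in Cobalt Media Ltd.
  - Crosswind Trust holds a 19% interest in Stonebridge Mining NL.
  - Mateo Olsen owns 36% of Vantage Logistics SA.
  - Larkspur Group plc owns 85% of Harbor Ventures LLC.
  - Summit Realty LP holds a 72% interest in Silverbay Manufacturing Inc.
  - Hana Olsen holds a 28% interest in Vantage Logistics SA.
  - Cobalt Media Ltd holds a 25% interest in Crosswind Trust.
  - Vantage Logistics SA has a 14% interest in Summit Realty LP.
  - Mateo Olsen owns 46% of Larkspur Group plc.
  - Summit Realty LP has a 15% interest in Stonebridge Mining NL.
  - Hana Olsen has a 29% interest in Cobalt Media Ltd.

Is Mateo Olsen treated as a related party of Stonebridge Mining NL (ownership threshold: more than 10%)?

Yes

By parent–child attribution (R2), Mateo Olsen is treated as also owning Hana Olsen's interest in Cobalt Media Ltd, giving 29% + 29% = 58%.
By parent–child attribution (R2), Mateo Olsen is treated as also owning Hana Olsen's interest in Vantage Logistics SA, giving 36% + 28% = 64%.
Chain via Cobalt Media Ltd → Crosswind Trust (R3): 58% × 25% × 19% = 2.755% of Stonebridge Mining NL.
Chain via Vantage Logistics SA → Summit Realty LP (R3): 64% × 14% × 15% = 1.344% of Stonebridge Mining NL.
Chain via Larkspur Group plc → Harbor Ventures LLC (R3): 46% × 85% × 34% = 13.294% of Stonebridge Mining NL.
Aggregating (R1): 2.755% + 1.344% + 13.294% = 17.393%.
17.393% exceeds the 10% threshold, so Mateo is a related party to Stonebridge Mining NL.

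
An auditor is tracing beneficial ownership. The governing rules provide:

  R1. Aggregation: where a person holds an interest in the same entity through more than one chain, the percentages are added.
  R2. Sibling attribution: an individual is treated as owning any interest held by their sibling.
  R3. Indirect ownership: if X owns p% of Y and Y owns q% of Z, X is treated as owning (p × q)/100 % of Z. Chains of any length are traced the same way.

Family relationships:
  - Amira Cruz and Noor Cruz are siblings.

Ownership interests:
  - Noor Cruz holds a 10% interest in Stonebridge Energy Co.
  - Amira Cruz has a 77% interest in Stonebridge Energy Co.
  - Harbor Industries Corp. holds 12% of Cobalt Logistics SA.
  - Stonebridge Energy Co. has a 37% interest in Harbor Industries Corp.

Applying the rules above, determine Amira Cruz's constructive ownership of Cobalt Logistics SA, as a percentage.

3.8628%

By sibling attribution (R2), Amira Cruz is treated as also owning Noor Cruz's interest in Stonebridge Energy Co, giving 77% + 10% = 87%.
Chain via Stonebridge Energy Co. → Harbor Industries Corp. (R3): 87% × 37% × 12% = 3.8628% of Cobalt Logistics SA.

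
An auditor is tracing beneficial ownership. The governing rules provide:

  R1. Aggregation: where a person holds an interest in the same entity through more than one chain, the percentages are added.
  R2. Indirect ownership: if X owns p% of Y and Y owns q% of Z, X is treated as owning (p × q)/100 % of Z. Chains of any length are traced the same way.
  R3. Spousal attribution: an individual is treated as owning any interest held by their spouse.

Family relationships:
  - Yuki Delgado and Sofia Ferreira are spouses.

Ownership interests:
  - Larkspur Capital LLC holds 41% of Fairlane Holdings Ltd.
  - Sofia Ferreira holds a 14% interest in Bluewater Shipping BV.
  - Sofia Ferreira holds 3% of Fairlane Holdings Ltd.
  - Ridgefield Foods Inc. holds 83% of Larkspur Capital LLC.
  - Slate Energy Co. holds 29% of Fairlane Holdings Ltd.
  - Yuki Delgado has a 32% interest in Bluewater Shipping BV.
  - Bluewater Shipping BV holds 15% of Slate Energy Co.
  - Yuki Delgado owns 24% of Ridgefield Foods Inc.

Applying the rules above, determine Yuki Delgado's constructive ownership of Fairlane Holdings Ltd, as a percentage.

13.1682%

By spousal attribution (R3), Yuki Delgado is treated as also owning Sofia Ferreira's interest in Bluewater Shipping BV, giving 32% + 14% = 46%.
By spousal attribution (R3), Yuki Delgado is treated as owning Sofia Ferreira's 3% interest in Fairlane Holdings Ltd.
Chain via Bluewater Shipping BV → Slate Energy Co. (R2): 46% × 15% × 29% = 2.001% of Fairlane Holdings Ltd.
Chain via Ridgefield Foods Inc. → Larkspur Capital LLC (R2): 24% × 83% × 41% = 8.1672% of Fairlane Holdings Ltd.
Direct interest in Fairlane Holdings Ltd: 3%.
Aggregating (R1): 2.001% + 8.1672% + 3% = 13.1682%.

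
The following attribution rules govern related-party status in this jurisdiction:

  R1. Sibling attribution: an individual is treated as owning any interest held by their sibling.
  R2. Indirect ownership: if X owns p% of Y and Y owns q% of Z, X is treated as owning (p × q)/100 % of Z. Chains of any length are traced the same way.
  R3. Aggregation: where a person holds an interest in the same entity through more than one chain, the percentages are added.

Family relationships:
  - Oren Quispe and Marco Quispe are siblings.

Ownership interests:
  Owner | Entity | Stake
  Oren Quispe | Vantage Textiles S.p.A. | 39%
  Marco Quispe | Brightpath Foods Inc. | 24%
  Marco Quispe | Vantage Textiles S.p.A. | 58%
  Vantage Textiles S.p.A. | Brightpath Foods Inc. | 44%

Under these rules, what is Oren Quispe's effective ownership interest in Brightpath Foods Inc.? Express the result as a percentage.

66.68%

By sibling attribution (R1), Oren Quispe is treated as also owning Marco Quispe's interest in Vantage Textiles S.p.A, giving 39% + 58% = 97%.
By sibling attribution (R1), Oren Quispe is treated as owning Marco Quispe's 24% interest in Brightpath Foods Inc.
Chain via Vantage Textiles S.p.A. (R2): 97% × 44% = 42.68% of Brightpath Foods Inc.
Direct interest in Brightpath Foods Inc: 24%.
Aggregating (R3): 42.68% + 24% = 66.68%.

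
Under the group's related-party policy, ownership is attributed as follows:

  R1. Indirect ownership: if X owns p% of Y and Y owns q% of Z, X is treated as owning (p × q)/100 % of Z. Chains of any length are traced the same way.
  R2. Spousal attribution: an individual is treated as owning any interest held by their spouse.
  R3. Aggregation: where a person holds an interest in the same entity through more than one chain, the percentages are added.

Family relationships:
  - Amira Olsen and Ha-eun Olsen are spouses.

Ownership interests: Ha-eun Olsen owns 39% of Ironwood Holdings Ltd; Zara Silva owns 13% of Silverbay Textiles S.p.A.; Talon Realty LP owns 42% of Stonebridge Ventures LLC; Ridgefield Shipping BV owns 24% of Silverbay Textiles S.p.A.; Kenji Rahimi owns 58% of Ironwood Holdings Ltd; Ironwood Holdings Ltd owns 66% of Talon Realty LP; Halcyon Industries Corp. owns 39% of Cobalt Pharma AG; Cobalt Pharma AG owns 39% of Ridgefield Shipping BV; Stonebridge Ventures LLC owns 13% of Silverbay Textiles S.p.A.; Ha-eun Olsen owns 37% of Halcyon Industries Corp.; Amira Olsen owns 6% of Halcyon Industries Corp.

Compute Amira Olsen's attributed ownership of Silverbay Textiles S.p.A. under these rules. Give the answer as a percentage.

2.975076%

By spousal attribution (R2), Amira Olsen is treated as also owning Ha-eun Olsen's interest in Halcyon Industries Corp, giving 6% + 37% = 43%.
By spousal attribution (R2), Amira Olsen is treated as owning Ha-eun Olsen's 39% interest in Ironwood Holdings Ltd.
Chain via Halcyon Industries Corp. → Cobalt Pharma AG → Ridgefield Shipping BV (R1): 43% × 39% × 39% × 24% = 1.569672% of Silverbay Textiles S.p.A.
Chain via Ironwood Holdings Ltd → Talon Realty LP → Stonebridge Ventures LLC (R1): 39% × 66% × 42% × 13% = 1.405404% of Silverbay Textiles S.p.A.
Aggregating (R3): 1.569672% + 1.405404% = 2.975076%.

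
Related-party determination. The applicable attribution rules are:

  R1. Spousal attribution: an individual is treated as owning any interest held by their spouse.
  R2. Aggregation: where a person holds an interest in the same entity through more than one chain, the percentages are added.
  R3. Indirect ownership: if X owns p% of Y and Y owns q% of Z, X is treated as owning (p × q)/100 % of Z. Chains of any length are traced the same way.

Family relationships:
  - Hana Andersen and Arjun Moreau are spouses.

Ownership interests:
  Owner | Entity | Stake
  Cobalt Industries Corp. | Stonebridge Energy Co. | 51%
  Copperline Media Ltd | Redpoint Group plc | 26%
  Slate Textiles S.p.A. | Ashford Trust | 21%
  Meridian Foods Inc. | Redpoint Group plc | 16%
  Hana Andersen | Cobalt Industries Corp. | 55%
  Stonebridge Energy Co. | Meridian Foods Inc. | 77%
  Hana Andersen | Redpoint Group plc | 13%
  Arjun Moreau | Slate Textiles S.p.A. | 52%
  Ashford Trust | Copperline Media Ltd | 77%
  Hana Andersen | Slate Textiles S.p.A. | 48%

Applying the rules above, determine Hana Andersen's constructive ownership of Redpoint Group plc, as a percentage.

20.65996%

By spousal attribution (R1), Hana Andersen is treated as also owning Arjun Moreau's interest in Slate Textiles S.p.A, giving 48% + 52% = 100%.
Chain via Slate Textiles S.p.A. → Ashford Trust → Copperline Media Ltd (R3): 100% × 21% × 77% × 26% = 4.2042% of Redpoint Group plc.
Chain via Cobalt Industries Corp. → Stonebridge Energy Co. → Meridian Foods Inc. (R3): 55% × 51% × 77% × 16% = 3.45576% of Redpoint Group plc.
Direct interest in Redpoint Group plc: 13%.
Aggregating (R2): 4.2042% + 3.45576% + 13% = 20.65996%.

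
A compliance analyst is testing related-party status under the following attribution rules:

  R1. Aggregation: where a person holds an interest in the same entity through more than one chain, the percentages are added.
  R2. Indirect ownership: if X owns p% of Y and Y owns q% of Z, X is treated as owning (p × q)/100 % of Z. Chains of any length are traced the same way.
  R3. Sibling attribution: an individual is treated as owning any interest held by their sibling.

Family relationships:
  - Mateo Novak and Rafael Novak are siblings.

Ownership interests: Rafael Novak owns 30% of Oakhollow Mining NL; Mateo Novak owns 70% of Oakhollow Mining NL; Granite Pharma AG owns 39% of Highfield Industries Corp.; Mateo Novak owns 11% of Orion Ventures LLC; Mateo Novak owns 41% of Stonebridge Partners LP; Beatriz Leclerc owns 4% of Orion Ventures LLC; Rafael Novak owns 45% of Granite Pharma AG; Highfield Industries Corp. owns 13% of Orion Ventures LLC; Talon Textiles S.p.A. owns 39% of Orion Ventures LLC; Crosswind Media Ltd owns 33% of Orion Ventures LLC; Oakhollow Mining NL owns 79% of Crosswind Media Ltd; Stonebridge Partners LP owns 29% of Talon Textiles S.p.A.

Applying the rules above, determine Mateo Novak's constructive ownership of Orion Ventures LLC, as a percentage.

By sibling attribution (R3), Mateo Novak is treated as also owning Rafael Novak's interest in Oakhollow Mining NL, giving 70% + 30% = 100%.
By sibling attribution (R3), Mateo Novak is treated as owning Rafael Novak's 45% interest in Granite Pharma AG.
Chain via Oakhollow Mining NL → Crosswind Media Ltd (R2): 100% × 79% × 33% = 26.07% of Orion Ventures LLC.
Chain via Stonebridge Partners LP → Talon Textiles S.p.A. (R2): 41% × 29% × 39% = 4.6371% of Orion Ventures LLC.
Direct interest in Orion Ventures LLC: 11%.
Chain via Granite Pharma AG → Highfield Industries Corp. (R2): 45% × 39% × 13% = 2.2815% of Orion Ventures LLC.
Aggregating (R1): 26.07% + 4.6371% + 11% + 2.2815% = 43.9886%.

43.9886%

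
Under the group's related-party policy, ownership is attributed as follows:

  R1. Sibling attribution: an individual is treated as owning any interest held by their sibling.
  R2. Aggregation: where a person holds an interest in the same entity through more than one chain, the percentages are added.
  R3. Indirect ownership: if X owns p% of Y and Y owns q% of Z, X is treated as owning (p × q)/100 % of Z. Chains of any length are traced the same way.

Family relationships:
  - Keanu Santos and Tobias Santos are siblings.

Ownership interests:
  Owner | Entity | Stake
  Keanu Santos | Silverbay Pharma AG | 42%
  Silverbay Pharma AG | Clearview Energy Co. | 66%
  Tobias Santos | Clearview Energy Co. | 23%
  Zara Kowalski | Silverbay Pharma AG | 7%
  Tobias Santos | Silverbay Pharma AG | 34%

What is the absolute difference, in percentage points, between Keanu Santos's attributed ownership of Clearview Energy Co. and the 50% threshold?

23.16

By sibling attribution (R1), Keanu Santos is treated as also owning Tobias Santos's interest in Silverbay Pharma AG, giving 42% + 34% = 76%.
By sibling attribution (R1), Keanu Santos is treated as owning Tobias Santos's 23% interest in Clearview Energy Co.
Chain via Silverbay Pharma AG (R3): 76% × 66% = 50.16% of Clearview Energy Co.
Direct interest in Clearview Energy Co: 23%.
Aggregating (R2): 50.16% + 23% = 73.16%.
73.16% exceeds the 50% threshold by 23.16 percentage points.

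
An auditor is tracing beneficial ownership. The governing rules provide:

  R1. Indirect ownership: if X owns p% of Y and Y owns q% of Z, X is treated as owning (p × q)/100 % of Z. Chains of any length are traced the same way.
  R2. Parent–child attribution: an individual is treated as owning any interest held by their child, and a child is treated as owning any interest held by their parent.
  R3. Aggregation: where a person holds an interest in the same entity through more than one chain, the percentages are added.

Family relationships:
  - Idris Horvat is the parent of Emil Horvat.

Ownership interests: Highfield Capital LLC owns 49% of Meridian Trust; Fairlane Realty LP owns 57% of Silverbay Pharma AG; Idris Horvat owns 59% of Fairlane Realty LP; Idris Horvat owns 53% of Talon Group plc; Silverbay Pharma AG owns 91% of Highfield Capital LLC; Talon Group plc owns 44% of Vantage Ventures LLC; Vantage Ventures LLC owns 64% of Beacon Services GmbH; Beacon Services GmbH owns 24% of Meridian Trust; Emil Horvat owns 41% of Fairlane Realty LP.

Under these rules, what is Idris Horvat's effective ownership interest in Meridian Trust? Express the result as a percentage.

By parent–child attribution (R2), Idris Horvat is treated as also owning Emil Horvat's interest in Fairlane Realty LP, giving 59% + 41% = 100%.
Chain via Talon Group plc → Vantage Ventures LLC → Beacon Services GmbH (R1): 53% × 44% × 64% × 24% = 3.581952% of Meridian Trust.
Chain via Fairlane Realty LP → Silverbay Pharma AG → Highfield Capital LLC (R1): 100% × 57% × 91% × 49% = 25.4163% of Meridian Trust.
Aggregating (R3): 3.581952% + 25.4163% = 28.998252%.

28.998252%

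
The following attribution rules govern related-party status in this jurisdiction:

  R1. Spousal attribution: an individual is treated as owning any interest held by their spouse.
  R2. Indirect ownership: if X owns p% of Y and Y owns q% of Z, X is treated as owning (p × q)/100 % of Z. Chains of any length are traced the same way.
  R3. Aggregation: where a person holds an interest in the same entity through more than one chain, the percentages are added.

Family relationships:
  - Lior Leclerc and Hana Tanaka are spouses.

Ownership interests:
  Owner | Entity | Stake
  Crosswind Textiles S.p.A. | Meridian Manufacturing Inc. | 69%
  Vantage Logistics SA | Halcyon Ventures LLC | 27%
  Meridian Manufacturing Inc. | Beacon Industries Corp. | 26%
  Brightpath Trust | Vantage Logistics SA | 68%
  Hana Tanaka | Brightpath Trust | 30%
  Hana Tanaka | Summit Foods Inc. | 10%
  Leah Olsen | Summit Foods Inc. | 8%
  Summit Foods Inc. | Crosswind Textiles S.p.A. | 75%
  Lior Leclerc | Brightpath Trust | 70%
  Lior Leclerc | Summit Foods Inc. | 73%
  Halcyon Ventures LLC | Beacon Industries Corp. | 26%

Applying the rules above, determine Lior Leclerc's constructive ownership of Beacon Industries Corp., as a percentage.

By spousal attribution (R1), Lior Leclerc is treated as also owning Hana Tanaka's interest in Summit Foods Inc, giving 73% + 10% = 83%.
By spousal attribution (R1), Lior Leclerc is treated as also owning Hana Tanaka's interest in Brightpath Trust, giving 70% + 30% = 100%.
Chain via Summit Foods Inc. → Crosswind Textiles S.p.A. → Meridian Manufacturing Inc. (R2): 83% × 75% × 69% × 26% = 11.16765% of Beacon Industries Corp.
Chain via Brightpath Trust → Vantage Logistics SA → Halcyon Ventures LLC (R2): 100% × 68% × 27% × 26% = 4.7736% of Beacon Industries Corp.
Aggregating (R3): 11.16765% + 4.7736% = 15.94125%.

15.94125%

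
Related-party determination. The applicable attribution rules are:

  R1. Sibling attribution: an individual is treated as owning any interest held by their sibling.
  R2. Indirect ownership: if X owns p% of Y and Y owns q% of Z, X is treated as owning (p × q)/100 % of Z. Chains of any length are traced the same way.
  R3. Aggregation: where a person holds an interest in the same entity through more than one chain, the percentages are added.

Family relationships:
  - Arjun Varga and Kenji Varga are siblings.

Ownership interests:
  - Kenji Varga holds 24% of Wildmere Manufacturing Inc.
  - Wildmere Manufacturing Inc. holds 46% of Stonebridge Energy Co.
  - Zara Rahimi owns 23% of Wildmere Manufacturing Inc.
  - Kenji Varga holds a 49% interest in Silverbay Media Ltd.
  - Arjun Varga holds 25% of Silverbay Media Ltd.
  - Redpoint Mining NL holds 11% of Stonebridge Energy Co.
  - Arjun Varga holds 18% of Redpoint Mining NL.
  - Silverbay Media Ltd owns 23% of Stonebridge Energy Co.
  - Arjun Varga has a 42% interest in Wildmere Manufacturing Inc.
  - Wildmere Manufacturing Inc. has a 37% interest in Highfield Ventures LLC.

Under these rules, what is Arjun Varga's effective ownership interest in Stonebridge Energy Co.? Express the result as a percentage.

49.36%

By sibling attribution (R1), Arjun Varga is treated as also owning Kenji Varga's interest in Wildmere Manufacturing Inc, giving 42% + 24% = 66%.
By sibling attribution (R1), Arjun Varga is treated as also owning Kenji Varga's interest in Silverbay Media Ltd, giving 25% + 49% = 74%.
Chain via Redpoint Mining NL (R2): 18% × 11% = 1.98% of Stonebridge Energy Co.
Chain via Wildmere Manufacturing Inc. (R2): 66% × 46% = 30.36% of Stonebridge Energy Co.
Chain via Silverbay Media Ltd (R2): 74% × 23% = 17.02% of Stonebridge Energy Co.
Aggregating (R3): 1.98% + 30.36% + 17.02% = 49.36%.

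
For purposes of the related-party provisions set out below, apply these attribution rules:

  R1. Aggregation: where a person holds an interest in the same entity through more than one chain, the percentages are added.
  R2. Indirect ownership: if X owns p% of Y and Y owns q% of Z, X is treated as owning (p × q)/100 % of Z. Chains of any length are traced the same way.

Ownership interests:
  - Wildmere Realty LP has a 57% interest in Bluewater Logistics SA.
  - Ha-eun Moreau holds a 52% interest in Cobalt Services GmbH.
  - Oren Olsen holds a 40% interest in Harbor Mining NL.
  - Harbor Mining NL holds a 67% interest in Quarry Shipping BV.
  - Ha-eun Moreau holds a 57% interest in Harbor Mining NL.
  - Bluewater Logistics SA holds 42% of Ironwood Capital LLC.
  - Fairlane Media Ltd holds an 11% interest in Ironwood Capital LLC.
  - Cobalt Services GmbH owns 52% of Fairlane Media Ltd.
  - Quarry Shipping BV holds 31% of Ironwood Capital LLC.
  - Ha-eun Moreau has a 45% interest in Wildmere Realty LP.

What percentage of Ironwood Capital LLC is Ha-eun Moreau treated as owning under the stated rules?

Chain via Harbor Mining NL → Quarry Shipping BV (R2): 57% × 67% × 31% = 11.8389% of Ironwood Capital LLC.
Chain via Cobalt Services GmbH → Fairlane Media Ltd (R2): 52% × 52% × 11% = 2.9744% of Ironwood Capital LLC.
Chain via Wildmere Realty LP → Bluewater Logistics SA (R2): 45% × 57% × 42% = 10.773% of Ironwood Capital LLC.
Aggregating (R1): 11.8389% + 2.9744% + 10.773% = 25.5863%.

25.5863%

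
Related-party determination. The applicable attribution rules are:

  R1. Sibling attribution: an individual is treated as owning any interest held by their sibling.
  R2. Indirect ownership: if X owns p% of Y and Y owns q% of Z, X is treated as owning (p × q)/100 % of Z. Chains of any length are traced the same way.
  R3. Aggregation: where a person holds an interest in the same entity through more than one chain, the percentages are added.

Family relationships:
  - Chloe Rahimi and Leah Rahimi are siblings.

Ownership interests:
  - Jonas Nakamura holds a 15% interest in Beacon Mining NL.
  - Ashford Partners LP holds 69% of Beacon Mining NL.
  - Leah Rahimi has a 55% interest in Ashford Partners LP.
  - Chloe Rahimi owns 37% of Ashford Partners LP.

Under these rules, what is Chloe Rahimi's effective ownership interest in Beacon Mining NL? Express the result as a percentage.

63.48%

By sibling attribution (R1), Chloe Rahimi is treated as also owning Leah Rahimi's interest in Ashford Partners LP, giving 37% + 55% = 92%.
Chain via Ashford Partners LP (R2): 92% × 69% = 63.48% of Beacon Mining NL.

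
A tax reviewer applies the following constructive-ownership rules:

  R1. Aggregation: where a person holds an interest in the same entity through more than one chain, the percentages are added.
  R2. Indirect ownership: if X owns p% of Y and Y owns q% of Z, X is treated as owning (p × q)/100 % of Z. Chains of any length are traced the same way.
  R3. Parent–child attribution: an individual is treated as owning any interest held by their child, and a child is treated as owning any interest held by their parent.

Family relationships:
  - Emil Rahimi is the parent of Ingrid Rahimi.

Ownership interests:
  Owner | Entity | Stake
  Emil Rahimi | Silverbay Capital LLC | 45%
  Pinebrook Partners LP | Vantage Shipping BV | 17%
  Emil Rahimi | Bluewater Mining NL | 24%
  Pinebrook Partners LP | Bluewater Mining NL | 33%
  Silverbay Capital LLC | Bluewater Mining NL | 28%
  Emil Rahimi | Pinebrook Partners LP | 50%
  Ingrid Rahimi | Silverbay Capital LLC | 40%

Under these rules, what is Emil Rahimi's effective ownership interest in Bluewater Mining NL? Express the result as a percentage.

64.3%

By parent–child attribution (R3), Emil Rahimi is treated as also owning Ingrid Rahimi's interest in Silverbay Capital LLC, giving 45% + 40% = 85%.
Chain via Pinebrook Partners LP (R2): 50% × 33% = 16.5% of Bluewater Mining NL.
Chain via Silverbay Capital LLC (R2): 85% × 28% = 23.8% of Bluewater Mining NL.
Direct interest in Bluewater Mining NL: 24%.
Aggregating (R1): 16.5% + 23.8% + 24% = 64.3%.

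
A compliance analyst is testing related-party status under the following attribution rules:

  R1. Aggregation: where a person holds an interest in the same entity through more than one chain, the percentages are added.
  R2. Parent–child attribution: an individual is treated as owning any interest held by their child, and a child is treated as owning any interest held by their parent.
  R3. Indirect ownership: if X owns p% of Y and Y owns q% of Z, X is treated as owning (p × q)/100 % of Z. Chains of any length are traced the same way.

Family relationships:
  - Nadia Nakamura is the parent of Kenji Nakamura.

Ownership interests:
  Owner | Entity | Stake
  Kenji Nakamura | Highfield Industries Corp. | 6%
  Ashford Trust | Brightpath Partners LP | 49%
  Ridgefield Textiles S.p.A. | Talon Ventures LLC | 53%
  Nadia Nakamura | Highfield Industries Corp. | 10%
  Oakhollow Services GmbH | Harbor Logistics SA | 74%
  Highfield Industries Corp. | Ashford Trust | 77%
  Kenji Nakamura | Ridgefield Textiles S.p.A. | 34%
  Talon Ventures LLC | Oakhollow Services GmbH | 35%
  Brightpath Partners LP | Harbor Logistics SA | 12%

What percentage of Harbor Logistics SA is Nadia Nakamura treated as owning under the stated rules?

By parent–child attribution (R2), Nadia Nakamura is treated as also owning Kenji Nakamura's interest in Highfield Industries Corp, giving 10% + 6% = 16%.
By parent–child attribution (R2), Nadia Nakamura is treated as owning Kenji Nakamura's 34% interest in Ridgefield Textiles S.p.A.
Chain via Highfield Industries Corp. → Ashford Trust → Brightpath Partners LP (R3): 16% × 77% × 49% × 12% = 0.724416% of Harbor Logistics SA.
Chain via Ridgefield Textiles S.p.A. → Talon Ventures LLC → Oakhollow Services GmbH (R3): 34% × 53% × 35% × 74% = 4.66718% of Harbor Logistics SA.
Aggregating (R1): 0.724416% + 4.66718% = 5.391596%.

5.391596%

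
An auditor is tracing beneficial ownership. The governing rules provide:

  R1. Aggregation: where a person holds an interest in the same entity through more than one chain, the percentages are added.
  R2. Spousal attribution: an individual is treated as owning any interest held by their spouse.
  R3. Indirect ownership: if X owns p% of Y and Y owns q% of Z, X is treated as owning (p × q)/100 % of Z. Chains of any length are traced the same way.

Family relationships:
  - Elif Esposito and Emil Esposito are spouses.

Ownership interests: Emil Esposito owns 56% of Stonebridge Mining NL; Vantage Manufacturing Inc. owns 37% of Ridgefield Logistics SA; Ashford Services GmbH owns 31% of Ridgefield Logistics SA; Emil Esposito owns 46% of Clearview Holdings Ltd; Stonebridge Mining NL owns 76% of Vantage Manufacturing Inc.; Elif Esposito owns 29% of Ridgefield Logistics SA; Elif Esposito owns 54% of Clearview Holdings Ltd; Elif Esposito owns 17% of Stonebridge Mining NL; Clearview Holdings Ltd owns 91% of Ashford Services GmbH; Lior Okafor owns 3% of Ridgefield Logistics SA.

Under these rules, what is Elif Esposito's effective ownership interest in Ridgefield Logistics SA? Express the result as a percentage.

77.7376%

By spousal attribution (R2), Elif Esposito is treated as also owning Emil Esposito's interest in Clearview Holdings Ltd, giving 54% + 46% = 100%.
By spousal attribution (R2), Elif Esposito is treated as also owning Emil Esposito's interest in Stonebridge Mining NL, giving 17% + 56% = 73%.
Chain via Clearview Holdings Ltd → Ashford Services GmbH (R3): 100% × 91% × 31% = 28.21% of Ridgefield Logistics SA.
Chain via Stonebridge Mining NL → Vantage Manufacturing Inc. (R3): 73% × 76% × 37% = 20.5276% of Ridgefield Logistics SA.
Direct interest in Ridgefield Logistics SA: 29%.
Aggregating (R1): 28.21% + 20.5276% + 29% = 77.7376%.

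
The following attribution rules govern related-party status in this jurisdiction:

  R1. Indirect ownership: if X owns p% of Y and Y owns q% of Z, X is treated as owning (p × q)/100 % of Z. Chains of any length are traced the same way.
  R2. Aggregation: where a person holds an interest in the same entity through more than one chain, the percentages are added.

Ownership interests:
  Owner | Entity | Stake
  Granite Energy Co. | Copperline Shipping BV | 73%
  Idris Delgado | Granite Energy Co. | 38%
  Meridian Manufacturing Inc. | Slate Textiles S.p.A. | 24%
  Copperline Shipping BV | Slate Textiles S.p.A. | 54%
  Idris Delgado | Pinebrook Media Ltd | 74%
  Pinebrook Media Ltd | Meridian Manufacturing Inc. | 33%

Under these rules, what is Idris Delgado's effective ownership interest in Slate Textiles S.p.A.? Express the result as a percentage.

20.8404%

Chain via Granite Energy Co. → Copperline Shipping BV (R1): 38% × 73% × 54% = 14.9796% of Slate Textiles S.p.A.
Chain via Pinebrook Media Ltd → Meridian Manufacturing Inc. (R1): 74% × 33% × 24% = 5.8608% of Slate Textiles S.p.A.
Aggregating (R2): 14.9796% + 5.8608% = 20.8404%.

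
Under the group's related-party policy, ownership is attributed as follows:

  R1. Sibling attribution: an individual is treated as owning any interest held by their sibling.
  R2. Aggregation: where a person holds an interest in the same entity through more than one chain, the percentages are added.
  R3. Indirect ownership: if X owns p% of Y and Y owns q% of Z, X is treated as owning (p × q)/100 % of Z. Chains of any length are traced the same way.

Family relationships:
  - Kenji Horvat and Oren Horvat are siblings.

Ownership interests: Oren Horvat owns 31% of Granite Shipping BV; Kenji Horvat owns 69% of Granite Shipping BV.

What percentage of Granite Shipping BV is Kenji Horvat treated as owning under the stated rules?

By sibling attribution (R1), Kenji Horvat is treated as also owning Oren Horvat's interest in Granite Shipping BV, giving 69% + 31% = 100%.
Direct interest in Granite Shipping BV: 100%.

100%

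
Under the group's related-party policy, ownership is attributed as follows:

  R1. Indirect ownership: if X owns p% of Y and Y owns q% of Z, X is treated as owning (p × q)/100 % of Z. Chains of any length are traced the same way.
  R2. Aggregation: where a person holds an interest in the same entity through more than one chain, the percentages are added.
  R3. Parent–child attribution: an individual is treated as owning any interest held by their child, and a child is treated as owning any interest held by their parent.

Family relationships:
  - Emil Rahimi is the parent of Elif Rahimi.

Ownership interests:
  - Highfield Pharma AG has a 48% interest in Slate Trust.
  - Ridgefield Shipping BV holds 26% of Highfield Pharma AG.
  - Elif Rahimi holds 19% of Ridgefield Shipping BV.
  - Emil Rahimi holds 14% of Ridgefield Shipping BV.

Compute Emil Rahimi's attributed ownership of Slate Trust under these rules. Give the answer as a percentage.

By parent–child attribution (R3), Emil Rahimi is treated as also owning Elif Rahimi's interest in Ridgefield Shipping BV, giving 14% + 19% = 33%.
Chain via Ridgefield Shipping BV → Highfield Pharma AG (R1): 33% × 26% × 48% = 4.1184% of Slate Trust.

4.1184%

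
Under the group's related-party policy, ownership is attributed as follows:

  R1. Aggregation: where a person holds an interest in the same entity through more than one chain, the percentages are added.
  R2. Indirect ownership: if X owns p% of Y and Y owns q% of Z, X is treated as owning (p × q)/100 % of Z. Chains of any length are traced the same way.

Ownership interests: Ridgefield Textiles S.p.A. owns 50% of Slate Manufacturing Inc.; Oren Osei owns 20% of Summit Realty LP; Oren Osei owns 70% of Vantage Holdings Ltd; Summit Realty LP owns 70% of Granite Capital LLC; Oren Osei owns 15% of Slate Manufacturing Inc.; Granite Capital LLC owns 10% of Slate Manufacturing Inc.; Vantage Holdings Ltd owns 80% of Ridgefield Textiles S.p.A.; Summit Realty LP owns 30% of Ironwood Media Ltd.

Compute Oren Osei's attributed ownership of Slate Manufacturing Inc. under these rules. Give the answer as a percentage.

Chain via Vantage Holdings Ltd → Ridgefield Textiles S.p.A. (R2): 70% × 80% × 50% = 28% of Slate Manufacturing Inc.
Chain via Summit Realty LP → Granite Capital LLC (R2): 20% × 70% × 10% = 1.4% of Slate Manufacturing Inc.
Direct interest in Slate Manufacturing Inc: 15%.
Aggregating (R1): 28% + 1.4% + 15% = 44.4%.

44.4%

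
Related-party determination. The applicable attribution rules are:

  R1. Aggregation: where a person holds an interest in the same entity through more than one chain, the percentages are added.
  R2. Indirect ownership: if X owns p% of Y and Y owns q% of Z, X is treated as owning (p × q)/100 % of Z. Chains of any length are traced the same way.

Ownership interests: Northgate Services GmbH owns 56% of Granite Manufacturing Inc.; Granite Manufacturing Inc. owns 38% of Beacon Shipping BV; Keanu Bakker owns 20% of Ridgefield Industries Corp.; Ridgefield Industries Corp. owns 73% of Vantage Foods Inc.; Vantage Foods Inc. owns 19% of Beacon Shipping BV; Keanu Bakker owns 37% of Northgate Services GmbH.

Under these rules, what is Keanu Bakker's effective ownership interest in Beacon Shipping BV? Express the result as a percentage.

10.6476%

Chain via Northgate Services GmbH → Granite Manufacturing Inc. (R2): 37% × 56% × 38% = 7.8736% of Beacon Shipping BV.
Chain via Ridgefield Industries Corp. → Vantage Foods Inc. (R2): 20% × 73% × 19% = 2.774% of Beacon Shipping BV.
Aggregating (R1): 7.8736% + 2.774% = 10.6476%.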